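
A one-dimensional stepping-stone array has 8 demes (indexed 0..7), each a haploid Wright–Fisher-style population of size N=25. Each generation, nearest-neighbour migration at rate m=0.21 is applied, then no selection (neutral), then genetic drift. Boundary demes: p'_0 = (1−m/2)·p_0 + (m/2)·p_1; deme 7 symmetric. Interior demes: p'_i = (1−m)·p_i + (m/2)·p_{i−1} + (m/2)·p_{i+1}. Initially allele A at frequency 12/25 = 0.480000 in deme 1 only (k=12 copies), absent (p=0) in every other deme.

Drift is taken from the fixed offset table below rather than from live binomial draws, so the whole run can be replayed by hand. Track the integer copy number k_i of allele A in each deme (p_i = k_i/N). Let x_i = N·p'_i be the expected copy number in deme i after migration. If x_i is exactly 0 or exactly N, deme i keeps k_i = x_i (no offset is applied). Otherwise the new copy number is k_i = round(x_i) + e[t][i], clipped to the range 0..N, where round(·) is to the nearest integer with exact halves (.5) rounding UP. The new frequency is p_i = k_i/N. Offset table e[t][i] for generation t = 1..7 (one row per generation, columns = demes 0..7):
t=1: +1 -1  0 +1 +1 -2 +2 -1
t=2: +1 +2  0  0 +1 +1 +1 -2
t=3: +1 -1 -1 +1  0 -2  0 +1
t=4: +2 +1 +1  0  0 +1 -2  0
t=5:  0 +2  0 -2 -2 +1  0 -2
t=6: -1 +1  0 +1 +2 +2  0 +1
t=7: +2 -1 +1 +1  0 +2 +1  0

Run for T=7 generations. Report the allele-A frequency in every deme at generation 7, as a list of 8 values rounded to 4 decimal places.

[0.3600, 0.2800, 0.1600, 0.0800, 0.0000, 0.0000, 0.0000, 0.0000]

t=0: k=[0 12 0 0 0 0 0 0]
t=1: x=[1.2600 9.4800 1.2600 0.0000 0.0000 0.0000 0.0000 0.0000] k=[2 8 1 0 0 0 0 0]
t=2: x=[2.6300 6.6350 1.6300 0.1050 0.0000 0.0000 0.0000 0.0000] k=[4 9 2 0 0 0 0 0]
t=3: x=[4.5250 7.7400 2.5250 0.2100 0.0000 0.0000 0.0000 0.0000] k=[6 7 2 1 0 0 0 0]
t=4: x=[6.1050 6.3700 2.4200 1.0000 0.1050 0.0000 0.0000 0.0000] k=[8 7 3 1 0 0 0 0]
t=5: x=[7.8950 6.6850 3.2100 1.1050 0.1050 0.0000 0.0000 0.0000] k=[8 9 3 0 0 0 0 0]
t=6: x=[8.1050 8.2650 3.3150 0.3150 0.0000 0.0000 0.0000 0.0000] k=[7 9 3 1 0 0 0 0]
t=7: x=[7.2100 8.1600 3.4200 1.1050 0.1050 0.0000 0.0000 0.0000] k=[9 7 4 2 0 0 0 0]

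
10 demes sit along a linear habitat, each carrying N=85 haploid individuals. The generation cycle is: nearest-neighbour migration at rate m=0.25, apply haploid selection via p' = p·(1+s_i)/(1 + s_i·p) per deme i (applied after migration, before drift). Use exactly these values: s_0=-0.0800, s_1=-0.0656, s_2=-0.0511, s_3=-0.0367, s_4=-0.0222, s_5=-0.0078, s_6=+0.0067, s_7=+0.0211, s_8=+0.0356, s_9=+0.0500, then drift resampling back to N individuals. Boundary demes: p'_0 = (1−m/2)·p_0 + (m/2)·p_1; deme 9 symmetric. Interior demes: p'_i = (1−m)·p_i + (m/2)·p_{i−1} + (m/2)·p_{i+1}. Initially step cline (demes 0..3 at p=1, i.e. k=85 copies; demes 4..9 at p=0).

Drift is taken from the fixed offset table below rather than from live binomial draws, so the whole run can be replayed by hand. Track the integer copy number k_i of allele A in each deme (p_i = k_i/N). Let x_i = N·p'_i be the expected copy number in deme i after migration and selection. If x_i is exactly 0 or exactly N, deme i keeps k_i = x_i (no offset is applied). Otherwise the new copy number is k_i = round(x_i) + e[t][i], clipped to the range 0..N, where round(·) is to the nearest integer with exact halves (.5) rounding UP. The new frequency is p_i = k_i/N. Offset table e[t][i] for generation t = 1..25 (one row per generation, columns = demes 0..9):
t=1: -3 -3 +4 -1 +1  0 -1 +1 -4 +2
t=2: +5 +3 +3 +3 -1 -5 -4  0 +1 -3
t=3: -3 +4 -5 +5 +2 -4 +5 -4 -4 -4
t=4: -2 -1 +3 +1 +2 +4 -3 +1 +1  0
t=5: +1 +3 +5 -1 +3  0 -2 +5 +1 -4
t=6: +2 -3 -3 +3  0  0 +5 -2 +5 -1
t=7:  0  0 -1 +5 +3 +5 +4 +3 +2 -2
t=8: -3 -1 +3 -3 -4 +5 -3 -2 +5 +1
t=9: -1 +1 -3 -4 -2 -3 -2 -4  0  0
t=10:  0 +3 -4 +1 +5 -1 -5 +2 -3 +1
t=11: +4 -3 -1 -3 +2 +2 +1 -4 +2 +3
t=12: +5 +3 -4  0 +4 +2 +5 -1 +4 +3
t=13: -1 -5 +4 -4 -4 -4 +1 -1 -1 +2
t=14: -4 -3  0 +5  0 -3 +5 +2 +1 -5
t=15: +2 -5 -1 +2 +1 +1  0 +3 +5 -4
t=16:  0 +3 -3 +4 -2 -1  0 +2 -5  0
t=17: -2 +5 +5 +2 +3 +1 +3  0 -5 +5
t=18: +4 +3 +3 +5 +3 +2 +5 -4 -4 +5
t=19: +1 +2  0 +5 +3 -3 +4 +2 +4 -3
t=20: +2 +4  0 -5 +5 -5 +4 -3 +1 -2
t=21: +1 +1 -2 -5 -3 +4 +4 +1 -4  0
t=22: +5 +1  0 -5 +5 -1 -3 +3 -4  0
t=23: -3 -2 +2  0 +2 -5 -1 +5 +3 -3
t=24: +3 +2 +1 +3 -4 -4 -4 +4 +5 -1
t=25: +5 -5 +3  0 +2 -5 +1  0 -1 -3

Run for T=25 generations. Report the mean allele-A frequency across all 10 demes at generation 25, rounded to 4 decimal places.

0.4224

t=0: k=[85 85 85 85 0 0 0 0 0 0]
t=1: x=[85.0000 85.0000 85.0000 74.0225 10.4180 0.0000 0.0000 0.0000 0.0000 0.0000] k=[85 85 85 73 11 0 0 0 0 0]
t=2: x=[85.0000 85.0000 83.4207 66.2084 17.0667 1.3644 0.0000 0.0000 0.0000 0.0000] k=[85 85 85 69 16 0 0 0 0 0]
t=3: x=[85.0000 85.0000 82.8950 63.7853 20.2763 1.9848 0.0000 0.0000 0.0000 0.0000] k=[85 85 78 69 22 0 0 0 0 0]
t=4: x=[85.0000 84.0642 77.3945 63.6580 24.7295 2.7292 0.0000 0.0000 0.0000 0.0000] k=[85 83 80 65 27 7 0 0 0 0]
t=5: x=[84.7283 82.7298 78.1781 61.4945 28.8208 8.5645 0.8808 0.0000 0.0000 0.0000] k=[85 85 83 60 32 9 0 0 0 0]
t=6: x=[85.0000 84.7325 80.1402 58.7008 32.1749 10.6767 1.1324 0.0000 0.0000 0.0000] k=[85 82 77 62 32 11 6 0 0 0]
t=7: x=[84.5925 81.5311 75.3087 59.4620 32.6723 12.9140 5.9116 0.7657 0.0000 0.0000] k=[85 82 74 64 36 18 10 4 0 0]
t=8: x=[84.5925 81.1321 73.2281 61.1131 36.7809 19.1336 10.3103 4.3351 0.5177 0.0000] k=[82 80 76 58 33 24 7 2 6 0]
t=9: x=[81.4791 79.4057 73.7477 56.4201 34.5387 22.8689 8.5512 3.1885 4.9093 0.7872] k=[80 80 71 52 33 20 7 0 5 1]
t=10: x=[79.5929 78.4780 69.0825 51.2421 33.2942 19.8805 7.7972 1.5311 4.0064 1.5736] k=[80 81 65 52 38 19 3 4 1 3]
t=11: x=[79.7274 78.4780 64.5721 51.1161 36.9055 19.2581 5.1573 3.5707 1.6817 2.8828] k=[84 75 64 48 39 21 6 0 4 6]
t=12: x=[82.6952 74.1225 62.5185 48.0962 37.4042 21.2500 7.1687 1.2760 3.8774 6.0171] k=[85 77 59 48 41 23 12 0 8 9]
t=13: x=[83.9142 75.1757 58.9368 47.7193 39.1505 23.7408 11.9434 2.5512 7.3567 9.2704] k=[83 70 63 44 35 20 13 2 6 11]
t=14: x=[81.0743 69.9270 60.5978 44.4579 33.7919 20.8764 12.5714 3.9530 6.3268 10.8277] k=[77 67 61 49 34 18 18 6 7 6]
t=15: x=[75.0399 66.5383 59.3198 47.8449 33.4186 19.8805 16.5890 7.7712 6.9706 6.4082] k=[77 62 58 50 34 21 17 11 12 2]
t=16: x=[74.3737 62.2629 56.5154 48.2219 33.9164 21.9971 16.8400 12.0899 10.9545 3.4060] k=[74 65 54 52 32 21 17 14 6 3]
t=17: x=[71.9821 63.6848 54.1010 48.9762 32.6723 21.7480 17.2165 13.6120 6.8419 3.5367] k=[70 69 59 51 36 23 20 14 2 9]
t=18: x=[68.8103 66.9283 58.2989 49.3535 35.7840 24.1145 19.7260 13.4852 4.5225 8.4907] k=[73 70 61 54 39 26 25 9 1 13]
t=19: x=[71.7171 68.3607 60.3420 52.2506 38.7762 27.3545 23.2376 10.1857 3.6193 11.9939] k=[73 70 60 57 42 24 27 12 8 9]
t=20: x=[71.7171 68.2304 59.9586 54.7757 41.1483 26.4820 24.8673 13.6120 8.8999 9.2704] k=[74 72 60 50 46 21 29 11 10 7]
t=21: x=[72.9109 69.9270 59.3198 49.9827 42.8980 24.9866 25.8700 13.3584 10.0560 7.7103] k=[74 71 57 45 40 29 30 14 6 8]
t=22: x=[72.7781 68.7519 56.2609 45.0844 38.7762 30.3470 28.0002 15.2597 7.4854 8.1006] k=[78 70 56 40 44 29 25 18 3 8]
t=23: x=[76.3749 68.3607 54.7357 41.7055 41.1483 30.2223 24.7420 17.2858 5.6827 7.7103] k=[73 66 57 42 43 25 24 22 9 5]
t=24: x=[71.1874 64.7210 55.2438 43.2060 40.1491 26.9806 23.9898 20.9529 10.4412 5.7564] k=[74 67 56 46 36 23 20 25 15 5]
t=25: x=[72.2473 65.4992 55.1167 45.2097 35.1613 24.1145 21.1058 23.4782 15.4370 6.5385] k=[77 60 58 45 37 19 22 23 14 4]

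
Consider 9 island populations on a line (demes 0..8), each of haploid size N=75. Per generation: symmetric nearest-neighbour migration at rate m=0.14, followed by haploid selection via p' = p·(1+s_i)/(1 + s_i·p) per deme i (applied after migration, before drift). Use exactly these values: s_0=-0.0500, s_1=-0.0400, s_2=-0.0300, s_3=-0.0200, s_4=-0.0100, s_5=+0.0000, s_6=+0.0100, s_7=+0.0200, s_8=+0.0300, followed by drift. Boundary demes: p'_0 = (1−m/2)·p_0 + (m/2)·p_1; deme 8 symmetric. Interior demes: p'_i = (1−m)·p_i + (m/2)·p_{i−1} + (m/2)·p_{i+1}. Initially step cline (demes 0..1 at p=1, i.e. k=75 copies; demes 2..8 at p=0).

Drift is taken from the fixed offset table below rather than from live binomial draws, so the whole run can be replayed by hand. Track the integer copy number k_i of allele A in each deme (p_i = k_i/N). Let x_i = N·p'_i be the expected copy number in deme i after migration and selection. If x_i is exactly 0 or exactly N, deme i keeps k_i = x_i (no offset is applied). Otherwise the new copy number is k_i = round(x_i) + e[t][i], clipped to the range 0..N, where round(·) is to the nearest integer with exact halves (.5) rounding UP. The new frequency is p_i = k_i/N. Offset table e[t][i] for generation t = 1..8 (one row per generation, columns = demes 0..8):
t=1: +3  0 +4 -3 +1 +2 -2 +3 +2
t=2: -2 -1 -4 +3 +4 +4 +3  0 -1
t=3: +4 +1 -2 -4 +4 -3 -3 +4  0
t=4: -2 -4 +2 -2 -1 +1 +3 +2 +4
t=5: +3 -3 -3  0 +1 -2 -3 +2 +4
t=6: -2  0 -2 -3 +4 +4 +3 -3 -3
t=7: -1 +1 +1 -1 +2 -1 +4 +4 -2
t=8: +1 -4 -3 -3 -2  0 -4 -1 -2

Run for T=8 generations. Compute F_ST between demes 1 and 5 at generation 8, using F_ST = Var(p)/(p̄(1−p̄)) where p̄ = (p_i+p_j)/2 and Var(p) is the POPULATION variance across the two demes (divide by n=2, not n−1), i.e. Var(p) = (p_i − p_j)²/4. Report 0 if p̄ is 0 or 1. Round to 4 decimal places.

t=0: k=[75 75 0 0 0 0 0 0 0]
t=1: x=[75.0000 69.5472 5.1032 0.0000 0.0000 0.0000 0.0000 0.0000 0.0000] k=[75 70 9 0 0 0 0 0 0]
t=2: x=[74.6317 65.7542 12.3231 0.6175 0.0000 0.0000 0.0000 0.0000 0.0000] k=[73 65 8 4 0 0 0 0 0]
t=3: x=[72.3101 61.1140 11.4122 3.9242 0.2772 0.0000 0.0000 0.0000 0.0000] k=[75 62 9 0 4 0 0 0 0]
t=4: x=[74.0427 58.6849 11.7745 0.8920 3.4072 0.2800 0.0000 0.0000 0.0000] k=[72 55 14 0 2 1 0 0 0]
t=5: x=[70.6024 52.6854 15.5119 1.0979 1.7725 1.0000 0.0707 0.0000 0.0000] k=[74 50 13 1 3 0 0 0 0]
t=6: x=[72.1842 48.3934 14.3924 1.9414 2.6244 0.2100 0.0000 0.0000 0.0000] k=[70 48 12 0 7 4 0 0 0]
t=7: x=[68.1472 46.3003 13.3426 1.3039 6.2422 3.9300 0.2828 0.0000 0.0000] k=[67 47 14 0 8 3 4 0 0]
t=8: x=[65.1701 45.3614 14.9618 1.5098 7.0257 3.4200 3.6847 0.2856 0.0000] k=[66 41 12 0 5 3 0 0 0]

0.3096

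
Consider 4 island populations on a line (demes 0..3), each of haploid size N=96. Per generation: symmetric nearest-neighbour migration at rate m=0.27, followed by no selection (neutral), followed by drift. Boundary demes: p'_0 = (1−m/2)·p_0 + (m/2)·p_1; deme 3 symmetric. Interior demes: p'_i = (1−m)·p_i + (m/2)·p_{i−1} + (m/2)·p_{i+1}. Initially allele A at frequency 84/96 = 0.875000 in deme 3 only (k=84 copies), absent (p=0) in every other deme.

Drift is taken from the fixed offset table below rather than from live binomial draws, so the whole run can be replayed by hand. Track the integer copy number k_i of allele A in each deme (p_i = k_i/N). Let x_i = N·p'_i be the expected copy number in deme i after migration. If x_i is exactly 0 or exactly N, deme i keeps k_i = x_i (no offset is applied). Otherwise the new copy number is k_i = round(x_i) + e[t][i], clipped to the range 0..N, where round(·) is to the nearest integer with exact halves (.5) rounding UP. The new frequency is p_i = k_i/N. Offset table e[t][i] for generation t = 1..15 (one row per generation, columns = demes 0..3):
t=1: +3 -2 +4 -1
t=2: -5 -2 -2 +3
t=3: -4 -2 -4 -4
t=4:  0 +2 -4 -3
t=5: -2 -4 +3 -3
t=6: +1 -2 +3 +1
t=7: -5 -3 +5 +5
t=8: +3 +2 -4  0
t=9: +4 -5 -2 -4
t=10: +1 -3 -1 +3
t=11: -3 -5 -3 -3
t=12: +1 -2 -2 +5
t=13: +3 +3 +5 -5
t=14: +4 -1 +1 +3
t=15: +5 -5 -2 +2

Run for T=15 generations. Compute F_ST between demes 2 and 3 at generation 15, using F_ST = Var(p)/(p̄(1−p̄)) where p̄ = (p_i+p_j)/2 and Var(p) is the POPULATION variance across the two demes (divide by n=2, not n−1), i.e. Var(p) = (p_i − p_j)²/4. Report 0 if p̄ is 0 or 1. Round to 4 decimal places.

t=0: k=[0 0 0 84]
t=1: x=[0.0000 0.0000 11.3400 72.6600] k=[0 0 15 72]
t=2: x=[0.0000 2.0250 20.6700 64.3050] k=[0 0 19 67]
t=3: x=[0.0000 2.5650 22.9150 60.5200] k=[0 1 19 57]
t=4: x=[0.1350 3.2950 21.7000 51.8700] k=[0 5 18 49]
t=5: x=[0.6750 6.0800 20.4300 44.8150] k=[0 2 23 42]
t=6: x=[0.2700 4.5650 22.7300 39.4350] k=[1 3 26 40]
t=7: x=[1.2700 5.8350 24.7850 38.1100] k=[0 3 30 43]
t=8: x=[0.4050 6.2400 28.1100 41.2450] k=[3 8 24 41]
t=9: x=[3.6750 9.4850 24.1350 38.7050] k=[8 4 22 35]
t=10: x=[7.4600 6.9700 21.3250 33.2450] k=[8 4 20 36]
t=11: x=[7.4600 6.7000 20.0000 33.8400] k=[4 2 17 31]
t=12: x=[3.7300 4.2950 16.8650 29.1100] k=[5 2 15 34]
t=13: x=[4.5950 4.1600 15.8100 31.4350] k=[8 7 21 26]
t=14: x=[7.8650 9.0250 19.7850 25.3250] k=[12 8 21 28]
t=15: x=[11.4600 10.2950 20.1900 27.0550] k=[16 5 18 29]

0.0178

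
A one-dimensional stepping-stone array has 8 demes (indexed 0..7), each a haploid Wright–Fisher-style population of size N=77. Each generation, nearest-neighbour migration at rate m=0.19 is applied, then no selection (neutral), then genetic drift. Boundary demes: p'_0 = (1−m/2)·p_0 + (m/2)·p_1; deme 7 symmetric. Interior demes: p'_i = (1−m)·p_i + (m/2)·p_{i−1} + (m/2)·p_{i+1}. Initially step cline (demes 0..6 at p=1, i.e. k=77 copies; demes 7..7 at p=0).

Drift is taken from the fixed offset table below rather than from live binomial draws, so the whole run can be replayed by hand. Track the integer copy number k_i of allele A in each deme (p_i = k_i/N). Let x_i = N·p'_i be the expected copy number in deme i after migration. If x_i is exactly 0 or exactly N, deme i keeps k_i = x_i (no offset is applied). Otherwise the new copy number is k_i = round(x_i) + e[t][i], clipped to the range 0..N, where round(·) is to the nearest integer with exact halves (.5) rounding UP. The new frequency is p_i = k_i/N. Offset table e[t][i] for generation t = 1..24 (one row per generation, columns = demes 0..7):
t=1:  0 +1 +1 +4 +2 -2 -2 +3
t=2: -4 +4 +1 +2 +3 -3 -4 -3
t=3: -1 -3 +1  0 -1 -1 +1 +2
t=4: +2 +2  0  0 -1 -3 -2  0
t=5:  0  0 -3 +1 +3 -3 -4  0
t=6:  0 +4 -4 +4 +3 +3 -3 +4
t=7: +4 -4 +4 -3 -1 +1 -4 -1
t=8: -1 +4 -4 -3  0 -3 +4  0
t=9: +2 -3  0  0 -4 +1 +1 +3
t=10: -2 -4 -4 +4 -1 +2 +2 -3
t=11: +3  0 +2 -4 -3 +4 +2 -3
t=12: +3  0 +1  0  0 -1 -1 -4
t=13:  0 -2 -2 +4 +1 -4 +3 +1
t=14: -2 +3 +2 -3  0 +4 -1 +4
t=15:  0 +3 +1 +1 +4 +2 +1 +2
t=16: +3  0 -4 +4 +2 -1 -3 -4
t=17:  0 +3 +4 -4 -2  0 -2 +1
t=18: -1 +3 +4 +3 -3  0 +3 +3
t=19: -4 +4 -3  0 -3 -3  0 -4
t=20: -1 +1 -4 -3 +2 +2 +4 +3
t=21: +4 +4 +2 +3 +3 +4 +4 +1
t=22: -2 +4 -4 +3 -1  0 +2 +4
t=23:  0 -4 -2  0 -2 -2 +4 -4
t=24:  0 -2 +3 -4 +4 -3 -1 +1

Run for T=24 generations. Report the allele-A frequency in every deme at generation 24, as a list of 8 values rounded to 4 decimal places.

[1.0000, 0.9091, 0.9351, 0.8961, 0.9091, 0.7792, 0.7922, 0.6753]

t=0: k=[77 77 77 77 77 77 77 0]
t=1: x=[77.0000 77.0000 77.0000 77.0000 77.0000 77.0000 69.6850 7.3150] k=[77 77 77 77 77 77 68 10]
t=2: x=[77.0000 77.0000 77.0000 77.0000 77.0000 76.1450 63.3450 15.5100] k=[77 77 77 77 77 73 59 13]
t=3: x=[77.0000 77.0000 77.0000 77.0000 76.6200 72.0500 55.9600 17.3700] k=[77 77 77 77 76 71 57 19]
t=4: x=[77.0000 77.0000 77.0000 76.9050 75.6200 70.1450 54.7200 22.6100] k=[77 77 77 77 75 67 53 23]
t=5: x=[77.0000 77.0000 77.0000 76.8100 74.4300 66.4300 51.4800 25.8500] k=[77 77 77 77 77 63 47 26]
t=6: x=[77.0000 77.0000 77.0000 77.0000 75.6700 62.8100 46.5250 27.9950] k=[77 77 77 77 77 66 44 32]
t=7: x=[77.0000 77.0000 77.0000 77.0000 75.9550 64.9550 44.9500 33.1400] k=[77 77 77 77 75 66 41 32]
t=8: x=[77.0000 77.0000 77.0000 76.8100 74.3350 64.4800 42.5200 32.8550] k=[77 77 77 74 74 61 47 33]
t=9: x=[77.0000 77.0000 76.7150 74.2850 72.7650 60.9050 47.0000 34.3300] k=[77 77 77 74 69 62 48 37]
t=10: x=[77.0000 77.0000 76.7150 73.8100 68.8100 61.3350 48.2850 38.0450] k=[77 77 73 77 68 63 50 35]
t=11: x=[77.0000 76.6200 73.7600 75.7650 68.3800 62.2400 49.8100 36.4250] k=[77 77 76 72 65 66 52 33]
t=12: x=[77.0000 76.9050 75.7150 71.7150 65.7600 64.5750 51.5250 34.8050] k=[77 77 77 72 66 64 51 31]
t=13: x=[77.0000 77.0000 76.5250 71.9050 66.3800 62.9550 50.3350 32.9000] k=[77 77 75 76 67 59 53 34]
t=14: x=[77.0000 76.8100 75.2850 75.0500 67.0950 59.1900 51.7650 35.8050] k=[77 77 77 72 67 63 51 40]
t=15: x=[77.0000 77.0000 76.5250 72.0000 67.0950 62.2400 51.0950 41.0450] k=[77 77 77 73 71 64 52 43]
t=16: x=[77.0000 77.0000 76.6200 73.1900 70.5250 63.5250 52.2850 43.8550] k=[77 77 73 77 73 63 49 40]
t=17: x=[77.0000 76.6200 73.7600 76.2400 72.4300 62.6200 49.4750 40.8550] k=[77 77 77 72 70 63 47 42]
t=18: x=[77.0000 77.0000 76.5250 72.2850 69.5250 62.1450 48.0450 42.4750] k=[77 77 77 75 67 62 51 45]
t=19: x=[77.0000 77.0000 76.8100 74.4300 67.2850 61.4300 51.4750 45.5700] k=[77 77 74 74 64 58 51 42]
t=20: x=[77.0000 76.7150 74.2850 73.0500 64.3800 57.9050 50.8100 42.8550] k=[77 77 70 70 66 60 55 46]
t=21: x=[77.0000 76.3350 70.6650 69.6200 65.8100 60.0950 54.6200 46.8550] k=[77 77 73 73 69 64 59 48]
t=22: x=[77.0000 76.6200 73.3800 72.6200 68.9050 64.0000 58.4300 49.0450] k=[77 77 69 76 68 64 60 53]
t=23: x=[77.0000 76.2400 70.4250 74.5750 68.3800 64.0000 59.7150 53.6650] k=[77 72 68 75 66 62 64 50]
t=24: x=[76.5250 72.0950 69.0450 73.4800 66.4750 62.5700 62.4800 51.3300] k=[77 70 72 69 70 60 61 52]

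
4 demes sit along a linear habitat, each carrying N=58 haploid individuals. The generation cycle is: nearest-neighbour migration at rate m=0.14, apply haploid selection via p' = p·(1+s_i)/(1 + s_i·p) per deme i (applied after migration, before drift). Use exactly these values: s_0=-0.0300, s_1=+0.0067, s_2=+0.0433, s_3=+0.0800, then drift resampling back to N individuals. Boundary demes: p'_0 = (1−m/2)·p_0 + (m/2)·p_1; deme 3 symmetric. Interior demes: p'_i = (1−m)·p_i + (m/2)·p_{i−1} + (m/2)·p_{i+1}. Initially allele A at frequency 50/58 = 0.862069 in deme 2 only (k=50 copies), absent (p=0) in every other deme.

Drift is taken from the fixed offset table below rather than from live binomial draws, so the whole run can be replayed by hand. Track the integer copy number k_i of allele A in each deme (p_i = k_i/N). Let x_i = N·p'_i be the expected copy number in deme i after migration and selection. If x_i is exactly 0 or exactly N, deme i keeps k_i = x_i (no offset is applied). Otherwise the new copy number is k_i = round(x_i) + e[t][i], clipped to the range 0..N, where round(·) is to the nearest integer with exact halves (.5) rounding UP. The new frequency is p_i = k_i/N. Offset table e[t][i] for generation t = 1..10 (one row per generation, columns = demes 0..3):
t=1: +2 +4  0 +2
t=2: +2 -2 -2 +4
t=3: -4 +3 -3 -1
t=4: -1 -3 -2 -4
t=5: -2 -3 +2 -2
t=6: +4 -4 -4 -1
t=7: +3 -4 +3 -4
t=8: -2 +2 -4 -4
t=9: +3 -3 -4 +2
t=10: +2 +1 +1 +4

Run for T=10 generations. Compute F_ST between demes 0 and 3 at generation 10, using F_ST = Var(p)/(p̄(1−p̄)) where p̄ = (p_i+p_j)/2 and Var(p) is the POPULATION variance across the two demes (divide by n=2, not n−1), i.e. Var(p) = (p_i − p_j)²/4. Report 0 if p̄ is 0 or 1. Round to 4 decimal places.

0.0204

t=0: k=[0 0 50 0]
t=1: x=[0.0000 3.5220 43.4665 3.7618] k=[0 8 43 6]
t=2: x=[0.5434 9.9449 38.5123 9.1686] k=[3 8 37 13]
t=3: x=[3.2551 9.7340 33.8892 15.5397] k=[0 13 31 15]
t=4: x=[0.8831 13.4188 29.2346 17.0309] k=[0 10 27 13]
t=5: x=[0.6792 10.5475 25.4337 14.8128] k=[0 8 27 13]
t=6: x=[0.5434 8.8198 25.2929 14.8128] k=[5 5 21 14]
t=7: x=[4.8626 6.1567 19.9409 15.3426] k=[8 2 23 11]
t=8: x=[7.3815 3.9143 21.2575 12.5817] k=[5 6 17 9]
t=9: x=[4.9308 6.7397 16.1595 10.1904] k=[8 4 12 12]
t=10: x=[7.5184 4.8697 11.8343 12.7490] k=[10 6 13 17]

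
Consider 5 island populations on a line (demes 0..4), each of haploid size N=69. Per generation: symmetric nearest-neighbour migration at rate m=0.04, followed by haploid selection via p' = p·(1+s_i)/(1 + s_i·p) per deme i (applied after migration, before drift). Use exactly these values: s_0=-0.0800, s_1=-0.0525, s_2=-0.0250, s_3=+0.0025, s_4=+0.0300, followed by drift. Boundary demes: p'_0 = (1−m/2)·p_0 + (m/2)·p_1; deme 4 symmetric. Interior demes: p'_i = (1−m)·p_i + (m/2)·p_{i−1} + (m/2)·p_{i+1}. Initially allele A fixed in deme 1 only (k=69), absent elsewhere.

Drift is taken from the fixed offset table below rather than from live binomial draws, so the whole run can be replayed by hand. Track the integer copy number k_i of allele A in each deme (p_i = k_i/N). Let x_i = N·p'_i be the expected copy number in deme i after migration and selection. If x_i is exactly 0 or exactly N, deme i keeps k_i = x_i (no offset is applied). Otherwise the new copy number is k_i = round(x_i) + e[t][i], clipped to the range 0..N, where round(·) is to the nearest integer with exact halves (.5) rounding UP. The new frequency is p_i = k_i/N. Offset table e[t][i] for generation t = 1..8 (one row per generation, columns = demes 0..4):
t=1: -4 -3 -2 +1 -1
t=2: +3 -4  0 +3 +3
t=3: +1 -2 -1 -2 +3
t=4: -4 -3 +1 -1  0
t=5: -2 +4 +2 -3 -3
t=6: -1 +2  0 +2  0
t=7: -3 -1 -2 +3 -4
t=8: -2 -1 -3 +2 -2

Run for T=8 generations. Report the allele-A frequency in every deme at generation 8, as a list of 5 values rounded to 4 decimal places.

[0.0000, 0.5507, 0.0435, 0.1014, 0.0000]

t=0: k=[0 69 0 0 0]
t=1: x=[1.2716 66.0935 1.3462 0.0000 0.0000] k=[0 63 0 0 0]
t=2: x=[1.1609 60.0690 1.2291 0.0000 0.0000] k=[4 56 1 0 0]
t=3: x=[4.6641 53.2130 2.0295 0.0200 0.0000] k=[6 51 1 0 0]
t=4: x=[6.3992 48.3277 1.9319 0.0200 0.0000] k=[2 45 3 0 0]
t=5: x=[2.6400 42.4245 3.6906 0.0601 0.0000] k=[1 46 6 0 0]
t=6: x=[1.7519 43.4384 6.5288 0.1203 0.0000] k=[1 45 7 2 0]
t=7: x=[1.7334 42.4852 7.4893 2.0650 0.0412] k=[0 41 5 5 0]
t=8: x=[0.7551 38.5456 5.5886 4.9114 0.1030] k=[0 38 3 7 0]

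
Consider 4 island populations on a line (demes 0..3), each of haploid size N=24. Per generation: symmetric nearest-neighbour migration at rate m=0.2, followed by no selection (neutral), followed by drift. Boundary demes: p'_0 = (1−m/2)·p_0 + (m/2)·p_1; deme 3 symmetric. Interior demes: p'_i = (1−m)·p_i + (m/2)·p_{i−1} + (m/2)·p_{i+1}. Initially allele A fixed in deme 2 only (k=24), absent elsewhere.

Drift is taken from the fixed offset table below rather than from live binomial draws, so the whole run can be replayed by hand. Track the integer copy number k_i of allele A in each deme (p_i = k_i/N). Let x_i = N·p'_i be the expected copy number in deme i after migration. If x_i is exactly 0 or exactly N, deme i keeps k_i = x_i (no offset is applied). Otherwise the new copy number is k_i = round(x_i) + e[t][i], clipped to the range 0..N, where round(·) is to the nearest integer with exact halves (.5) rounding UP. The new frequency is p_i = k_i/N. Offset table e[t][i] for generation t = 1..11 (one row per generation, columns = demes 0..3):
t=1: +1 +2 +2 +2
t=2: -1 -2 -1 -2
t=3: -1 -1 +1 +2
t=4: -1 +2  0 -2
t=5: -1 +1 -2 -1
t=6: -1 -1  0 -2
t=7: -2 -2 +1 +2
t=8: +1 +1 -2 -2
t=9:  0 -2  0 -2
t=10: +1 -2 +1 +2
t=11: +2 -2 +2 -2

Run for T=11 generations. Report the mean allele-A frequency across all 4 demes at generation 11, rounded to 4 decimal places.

0.1458

t=0: k=[0 0 24 0]
t=1: x=[0.0000 2.4000 19.2000 2.4000] k=[0 4 21 4]
t=2: x=[0.4000 5.3000 17.6000 5.7000] k=[0 3 17 4]
t=3: x=[0.3000 4.1000 14.3000 5.3000] k=[0 3 15 7]
t=4: x=[0.3000 3.9000 13.0000 7.8000] k=[0 6 13 6]
t=5: x=[0.6000 6.1000 11.6000 6.7000] k=[0 7 10 6]
t=6: x=[0.7000 6.6000 9.3000 6.4000] k=[0 6 9 4]
t=7: x=[0.6000 5.7000 8.2000 4.5000] k=[0 4 9 7]
t=8: x=[0.4000 4.1000 8.3000 7.2000] k=[1 5 6 5]
t=9: x=[1.4000 4.7000 5.8000 5.1000] k=[1 3 6 3]
t=10: x=[1.2000 3.1000 5.4000 3.3000] k=[2 1 6 5]
t=11: x=[1.9000 1.6000 5.4000 5.1000] k=[4 0 7 3]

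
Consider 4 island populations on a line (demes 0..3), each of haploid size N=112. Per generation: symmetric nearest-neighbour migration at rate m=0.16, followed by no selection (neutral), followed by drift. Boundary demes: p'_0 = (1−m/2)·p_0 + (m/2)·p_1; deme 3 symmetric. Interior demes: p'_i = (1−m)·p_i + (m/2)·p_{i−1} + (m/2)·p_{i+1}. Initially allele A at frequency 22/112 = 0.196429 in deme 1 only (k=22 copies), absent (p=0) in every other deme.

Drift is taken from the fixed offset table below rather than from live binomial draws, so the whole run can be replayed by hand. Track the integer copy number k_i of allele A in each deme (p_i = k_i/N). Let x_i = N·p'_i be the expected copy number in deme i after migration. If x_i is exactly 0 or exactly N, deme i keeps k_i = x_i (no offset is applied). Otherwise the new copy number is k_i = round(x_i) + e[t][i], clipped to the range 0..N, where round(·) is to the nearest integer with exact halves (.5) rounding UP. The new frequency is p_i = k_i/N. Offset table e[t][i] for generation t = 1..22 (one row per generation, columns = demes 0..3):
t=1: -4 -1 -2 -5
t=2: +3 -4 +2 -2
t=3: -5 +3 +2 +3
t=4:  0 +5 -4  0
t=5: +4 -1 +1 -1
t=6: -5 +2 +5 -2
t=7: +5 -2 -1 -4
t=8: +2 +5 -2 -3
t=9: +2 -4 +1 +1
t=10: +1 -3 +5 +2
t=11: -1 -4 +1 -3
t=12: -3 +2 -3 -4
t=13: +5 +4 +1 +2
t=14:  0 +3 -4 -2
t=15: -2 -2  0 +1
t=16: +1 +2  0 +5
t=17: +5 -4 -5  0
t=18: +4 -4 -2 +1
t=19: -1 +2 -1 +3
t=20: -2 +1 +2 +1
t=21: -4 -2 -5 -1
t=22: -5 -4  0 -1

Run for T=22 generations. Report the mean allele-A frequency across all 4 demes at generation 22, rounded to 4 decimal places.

0.0268

t=0: k=[0 22 0 0]
t=1: x=[1.7600 18.4800 1.7600 0.0000] k=[0 17 0 0]
t=2: x=[1.3600 14.2800 1.3600 0.0000] k=[4 10 3 0]
t=3: x=[4.4800 8.9600 3.3200 0.2400] k=[0 12 5 3]
t=4: x=[0.9600 10.4800 5.4000 3.1600] k=[1 15 1 3]
t=5: x=[2.1200 12.7600 2.2800 2.8400] k=[6 12 3 2]
t=6: x=[6.4800 10.8000 3.6400 2.0800] k=[1 13 9 0]
t=7: x=[1.9600 11.7200 8.6000 0.7200] k=[7 10 8 0]
t=8: x=[7.2400 9.6000 7.5200 0.6400] k=[9 15 6 0]
t=9: x=[9.4800 13.8000 6.2400 0.4800] k=[11 10 7 1]
t=10: x=[10.9200 9.8400 6.7600 1.4800] k=[12 7 12 3]
t=11: x=[11.6000 7.8000 10.8800 3.7200] k=[11 4 12 1]
t=12: x=[10.4400 5.2000 10.4800 1.8800] k=[7 7 7 0]
t=13: x=[7.0000 7.0000 6.4400 0.5600] k=[12 11 7 3]
t=14: x=[11.9200 10.7600 7.0000 3.3200] k=[12 14 3 1]
t=15: x=[12.1600 12.9600 3.7200 1.1600] k=[10 11 4 2]
t=16: x=[10.0800 10.3600 4.4000 2.1600] k=[11 12 4 7]
t=17: x=[11.0800 11.2800 4.8800 6.7600] k=[16 7 0 7]
t=18: x=[15.2800 7.1600 1.1200 6.4400] k=[19 3 0 7]
t=19: x=[17.7200 4.0400 0.8000 6.4400] k=[17 6 0 9]
t=20: x=[16.1200 6.4000 1.2000 8.2800] k=[14 7 3 9]
t=21: x=[13.4400 7.2400 3.8000 8.5200] k=[9 5 0 8]
t=22: x=[8.6800 4.9200 1.0400 7.3600] k=[4 1 1 6]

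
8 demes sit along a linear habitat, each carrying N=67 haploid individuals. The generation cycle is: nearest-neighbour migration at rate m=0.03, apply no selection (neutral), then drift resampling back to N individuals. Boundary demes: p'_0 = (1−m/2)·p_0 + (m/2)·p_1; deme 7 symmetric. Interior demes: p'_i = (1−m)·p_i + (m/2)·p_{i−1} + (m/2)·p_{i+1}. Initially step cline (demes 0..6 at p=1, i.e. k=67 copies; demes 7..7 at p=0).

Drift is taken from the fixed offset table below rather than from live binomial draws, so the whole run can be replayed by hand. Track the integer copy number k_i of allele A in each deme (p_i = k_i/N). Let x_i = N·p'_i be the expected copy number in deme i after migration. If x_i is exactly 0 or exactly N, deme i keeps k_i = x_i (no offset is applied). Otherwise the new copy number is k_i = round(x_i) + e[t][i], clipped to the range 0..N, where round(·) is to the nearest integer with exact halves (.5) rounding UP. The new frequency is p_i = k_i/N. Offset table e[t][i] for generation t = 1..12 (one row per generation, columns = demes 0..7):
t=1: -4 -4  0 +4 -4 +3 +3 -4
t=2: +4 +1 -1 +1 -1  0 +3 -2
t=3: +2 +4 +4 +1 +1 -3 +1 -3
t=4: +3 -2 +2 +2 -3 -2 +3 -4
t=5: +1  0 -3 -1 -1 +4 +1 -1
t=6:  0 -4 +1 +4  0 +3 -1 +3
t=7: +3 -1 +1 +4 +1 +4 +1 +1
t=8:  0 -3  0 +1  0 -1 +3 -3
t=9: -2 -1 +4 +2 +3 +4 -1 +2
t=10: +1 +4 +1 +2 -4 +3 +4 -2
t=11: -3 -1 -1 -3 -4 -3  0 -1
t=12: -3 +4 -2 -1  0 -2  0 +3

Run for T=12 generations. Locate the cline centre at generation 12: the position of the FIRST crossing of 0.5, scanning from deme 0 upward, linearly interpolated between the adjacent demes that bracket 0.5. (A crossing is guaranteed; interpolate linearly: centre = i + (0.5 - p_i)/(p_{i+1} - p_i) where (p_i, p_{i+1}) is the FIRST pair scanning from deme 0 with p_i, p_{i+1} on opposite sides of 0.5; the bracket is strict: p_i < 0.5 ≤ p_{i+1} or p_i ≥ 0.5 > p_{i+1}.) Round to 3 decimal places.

t=0: k=[67 67 67 67 67 67 67 0]
t=1: x=[67.0000 67.0000 67.0000 67.0000 67.0000 67.0000 65.9950 1.0050] k=[67 67 67 67 67 67 67 0]
t=2: x=[67.0000 67.0000 67.0000 67.0000 67.0000 67.0000 65.9950 1.0050] k=[67 67 67 67 67 67 67 0]
t=3: x=[67.0000 67.0000 67.0000 67.0000 67.0000 67.0000 65.9950 1.0050] k=[67 67 67 67 67 67 67 0]
t=4: x=[67.0000 67.0000 67.0000 67.0000 67.0000 67.0000 65.9950 1.0050] k=[67 67 67 67 67 67 67 0]
t=5: x=[67.0000 67.0000 67.0000 67.0000 67.0000 67.0000 65.9950 1.0050] k=[67 67 67 67 67 67 67 0]
t=6: x=[67.0000 67.0000 67.0000 67.0000 67.0000 67.0000 65.9950 1.0050] k=[67 67 67 67 67 67 65 4]
t=7: x=[67.0000 67.0000 67.0000 67.0000 67.0000 66.9700 64.1150 4.9150] k=[67 67 67 67 67 67 65 6]
t=8: x=[67.0000 67.0000 67.0000 67.0000 67.0000 66.9700 64.1450 6.8850] k=[67 67 67 67 67 66 67 4]
t=9: x=[67.0000 67.0000 67.0000 67.0000 66.9850 66.0300 66.0400 4.9450] k=[67 67 67 67 67 67 65 7]
t=10: x=[67.0000 67.0000 67.0000 67.0000 67.0000 66.9700 64.1600 7.8700] k=[67 67 67 67 67 67 67 6]
t=11: x=[67.0000 67.0000 67.0000 67.0000 67.0000 67.0000 66.0850 6.9150] k=[67 67 67 67 67 67 66 6]
t=12: x=[67.0000 67.0000 67.0000 67.0000 67.0000 66.9850 65.1150 6.9000] k=[67 67 67 67 67 65 65 10]

6.573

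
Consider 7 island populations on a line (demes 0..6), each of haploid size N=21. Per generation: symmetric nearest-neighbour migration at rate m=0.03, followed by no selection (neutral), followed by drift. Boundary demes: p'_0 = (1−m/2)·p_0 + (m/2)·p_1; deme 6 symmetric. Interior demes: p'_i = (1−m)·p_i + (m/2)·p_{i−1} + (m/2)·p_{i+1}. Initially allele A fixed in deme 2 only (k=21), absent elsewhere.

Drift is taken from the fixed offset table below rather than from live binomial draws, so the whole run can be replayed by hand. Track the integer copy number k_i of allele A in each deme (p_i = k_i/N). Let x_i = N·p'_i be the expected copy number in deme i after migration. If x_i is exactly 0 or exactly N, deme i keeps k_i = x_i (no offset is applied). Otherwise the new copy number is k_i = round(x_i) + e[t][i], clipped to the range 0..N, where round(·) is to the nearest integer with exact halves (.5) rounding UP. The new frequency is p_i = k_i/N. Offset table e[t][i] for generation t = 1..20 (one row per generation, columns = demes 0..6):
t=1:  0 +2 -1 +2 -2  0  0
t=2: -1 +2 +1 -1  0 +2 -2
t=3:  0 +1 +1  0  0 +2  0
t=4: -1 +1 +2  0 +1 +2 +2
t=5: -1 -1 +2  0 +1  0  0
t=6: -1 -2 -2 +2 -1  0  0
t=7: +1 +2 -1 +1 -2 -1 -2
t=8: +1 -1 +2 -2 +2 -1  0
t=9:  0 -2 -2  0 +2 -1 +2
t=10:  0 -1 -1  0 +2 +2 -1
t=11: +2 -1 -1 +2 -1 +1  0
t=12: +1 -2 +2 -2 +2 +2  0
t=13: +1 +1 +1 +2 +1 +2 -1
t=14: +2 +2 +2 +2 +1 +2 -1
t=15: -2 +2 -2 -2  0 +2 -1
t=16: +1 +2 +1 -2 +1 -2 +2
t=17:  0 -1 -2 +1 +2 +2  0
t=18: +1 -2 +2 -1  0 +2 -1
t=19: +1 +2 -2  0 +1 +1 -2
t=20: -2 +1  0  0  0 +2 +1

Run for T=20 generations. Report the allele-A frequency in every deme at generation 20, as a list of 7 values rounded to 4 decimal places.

t=0: k=[0 0 21 0 0 0 0]
t=1: x=[0.0000 0.3150 20.3700 0.3150 0.0000 0.0000 0.0000] k=[0 2 19 2 0 0 0]
t=2: x=[0.0300 2.2250 18.4900 2.2250 0.0300 0.0000 0.0000] k=[0 4 19 1 0 0 0]
t=3: x=[0.0600 4.1650 18.5050 1.2550 0.0150 0.0000 0.0000] k=[0 5 20 1 0 0 0]
t=4: x=[0.0750 5.1500 19.4900 1.2700 0.0150 0.0000 0.0000] k=[0 6 21 1 1 0 0]
t=5: x=[0.0900 6.1350 20.4750 1.3000 0.9850 0.0150 0.0000] k=[0 5 21 1 2 0 0]
t=6: x=[0.0750 5.1650 20.4600 1.3150 1.9550 0.0300 0.0000] k=[0 3 18 3 1 0 0]
t=7: x=[0.0450 3.1800 17.5500 3.1950 1.0150 0.0150 0.0000] k=[1 5 17 4 0 0 0]
t=8: x=[1.0600 5.1200 16.6250 4.1350 0.0600 0.0000 0.0000] k=[2 4 19 2 2 0 0]
t=9: x=[2.0300 4.1950 18.5200 2.2550 1.9700 0.0300 0.0000] k=[2 2 17 2 4 0 0]
t=10: x=[2.0000 2.2250 16.5500 2.2550 3.9100 0.0600 0.0000] k=[2 1 16 2 6 2 0]
t=11: x=[1.9850 1.2400 15.5650 2.2700 5.8800 2.0300 0.0300] k=[4 0 15 4 5 3 0]
t=12: x=[3.9400 0.2850 14.6100 4.1800 4.9550 2.9850 0.0450] k=[5 0 17 2 7 5 0]
t=13: x=[4.9250 0.3300 16.5200 2.3000 6.8950 4.9550 0.0750] k=[6 1 18 4 8 7 0]
t=14: x=[5.9250 1.3300 17.5350 4.2700 7.9250 6.9100 0.1050] k=[8 3 20 6 9 9 0]
t=15: x=[7.9250 3.3300 19.5350 6.2550 8.9550 8.8650 0.1350] k=[6 5 18 4 9 11 0]
t=16: x=[5.9850 5.2100 17.5950 4.2850 8.9550 10.8050 0.1650] k=[7 7 19 2 10 9 2]
t=17: x=[7.0000 7.1800 18.5650 2.3750 9.8650 8.9100 2.1050] k=[7 6 17 3 12 11 2]
t=18: x=[6.9850 6.1800 16.6250 3.3450 11.8500 10.8800 2.1350] k=[8 4 19 2 12 13 1]
t=19: x=[7.9400 4.2850 18.5200 2.4050 11.8650 12.8050 1.1800] k=[9 6 17 2 13 14 0]
t=20: x=[8.9550 6.2100 16.6100 2.3900 12.8500 13.7750 0.2100] k=[7 7 17 2 13 16 1]

[0.3333, 0.3333, 0.8095, 0.0952, 0.6190, 0.7619, 0.0476]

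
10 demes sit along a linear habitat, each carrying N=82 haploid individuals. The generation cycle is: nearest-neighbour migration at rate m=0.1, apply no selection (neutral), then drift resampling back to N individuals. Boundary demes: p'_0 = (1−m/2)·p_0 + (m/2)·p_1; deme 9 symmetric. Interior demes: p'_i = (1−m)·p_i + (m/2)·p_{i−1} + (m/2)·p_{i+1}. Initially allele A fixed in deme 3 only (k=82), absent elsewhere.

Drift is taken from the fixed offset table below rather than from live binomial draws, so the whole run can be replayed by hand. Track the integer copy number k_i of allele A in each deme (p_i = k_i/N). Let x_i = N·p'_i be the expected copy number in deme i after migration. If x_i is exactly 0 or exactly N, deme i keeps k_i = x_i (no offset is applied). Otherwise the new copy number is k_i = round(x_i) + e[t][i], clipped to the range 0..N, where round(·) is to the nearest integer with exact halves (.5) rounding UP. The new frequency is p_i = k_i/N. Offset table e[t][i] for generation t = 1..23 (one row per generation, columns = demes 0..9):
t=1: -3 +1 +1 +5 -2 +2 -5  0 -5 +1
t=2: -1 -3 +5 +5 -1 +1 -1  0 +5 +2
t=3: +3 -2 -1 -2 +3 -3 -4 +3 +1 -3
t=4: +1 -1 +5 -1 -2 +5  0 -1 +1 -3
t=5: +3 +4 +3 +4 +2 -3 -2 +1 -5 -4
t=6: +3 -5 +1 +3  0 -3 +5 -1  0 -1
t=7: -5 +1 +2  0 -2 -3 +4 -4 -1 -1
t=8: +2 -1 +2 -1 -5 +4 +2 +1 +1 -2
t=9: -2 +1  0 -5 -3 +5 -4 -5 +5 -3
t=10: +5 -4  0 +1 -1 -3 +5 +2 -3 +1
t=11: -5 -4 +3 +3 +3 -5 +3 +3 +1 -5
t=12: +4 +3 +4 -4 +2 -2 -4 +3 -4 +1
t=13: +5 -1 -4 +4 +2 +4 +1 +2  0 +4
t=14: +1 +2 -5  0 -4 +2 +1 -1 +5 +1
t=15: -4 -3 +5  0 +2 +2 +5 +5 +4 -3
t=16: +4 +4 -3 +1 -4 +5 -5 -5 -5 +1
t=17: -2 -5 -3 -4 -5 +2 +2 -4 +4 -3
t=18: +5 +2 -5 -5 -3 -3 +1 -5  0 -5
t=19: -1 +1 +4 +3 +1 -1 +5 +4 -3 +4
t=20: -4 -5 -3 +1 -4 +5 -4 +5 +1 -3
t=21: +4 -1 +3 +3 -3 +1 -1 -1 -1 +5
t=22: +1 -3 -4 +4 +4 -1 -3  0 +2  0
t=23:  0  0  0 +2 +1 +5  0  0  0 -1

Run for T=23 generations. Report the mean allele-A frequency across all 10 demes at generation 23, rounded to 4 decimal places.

0.1659

t=0: k=[0 0 0 82 0 0 0 0 0 0]
t=1: x=[0.0000 0.0000 4.1000 73.8000 4.1000 0.0000 0.0000 0.0000 0.0000 0.0000] k=[0 0 5 79 2 0 0 0 0 0]
t=2: x=[0.0000 0.2500 8.4500 71.4500 5.7500 0.1000 0.0000 0.0000 0.0000 0.0000] k=[0 0 13 76 5 1 0 0 0 0]
t=3: x=[0.0000 0.6500 15.5000 69.3000 8.3500 1.1500 0.0500 0.0000 0.0000 0.0000] k=[0 0 15 67 11 0 0 0 0 0]
t=4: x=[0.0000 0.7500 16.8500 61.6000 13.2500 0.5500 0.0000 0.0000 0.0000 0.0000] k=[0 0 22 61 11 6 0 0 0 0]
t=5: x=[0.0000 1.1000 22.8500 56.5500 13.2500 5.9500 0.3000 0.0000 0.0000 0.0000] k=[0 5 26 61 15 3 0 0 0 0]
t=6: x=[0.2500 5.8000 26.7000 56.9500 16.7000 3.4500 0.1500 0.0000 0.0000 0.0000] k=[3 1 28 60 17 0 5 0 0 0]
t=7: x=[2.9000 2.4500 28.2500 56.2500 18.3000 1.1000 4.5000 0.2500 0.0000 0.0000] k=[0 3 30 56 16 0 9 0 0 0]
t=8: x=[0.1500 4.2000 29.9500 52.7000 17.2000 1.2500 8.1000 0.4500 0.0000 0.0000] k=[2 3 32 52 12 5 10 1 0 0]
t=9: x=[2.0500 4.4000 31.5500 49.0000 13.6500 5.6000 9.3000 1.4000 0.0500 0.0000] k=[0 5 32 44 11 11 5 0 5 0]
t=10: x=[0.2500 6.1000 31.2500 41.7500 12.6500 10.7000 5.0500 0.5000 4.5000 0.2500] k=[5 2 31 43 12 8 10 3 2 1]
t=11: x=[4.8500 3.6000 30.1500 40.8500 13.3500 8.3000 9.5500 3.3000 2.0000 1.0500] k=[0 0 33 44 16 3 13 6 3 0]
t=12: x=[0.0000 1.6500 31.9000 42.0500 16.7500 4.1500 12.1500 6.2000 3.0000 0.1500] k=[0 5 36 38 19 2 8 9 0 1]
t=13: x=[0.2500 6.3000 34.5500 36.9500 19.1000 3.1500 7.7500 8.5000 0.5000 0.9500] k=[5 5 31 41 21 7 9 11 1 5]
t=14: x=[5.0000 6.3000 30.2000 39.5000 21.3000 7.8000 9.0000 10.4000 1.7000 4.8000] k=[6 8 25 40 17 10 10 9 7 6]
t=15: x=[6.1000 8.7500 24.9000 38.1000 17.8000 10.3500 9.9500 8.9500 7.0500 6.0500] k=[2 6 30 38 20 12 15 14 11 3]
t=16: x=[2.2000 7.0000 29.2000 36.7000 20.5000 12.5500 14.8000 13.9000 10.7500 3.4000] k=[6 11 26 38 17 18 10 9 6 4]
t=17: x=[6.2500 11.5000 25.8500 36.3500 18.1000 17.5500 10.3500 8.9000 6.0500 4.1000] k=[4 7 23 32 13 20 12 5 10 1]
t=18: x=[4.1500 7.6500 22.6500 30.6000 14.3000 19.2500 12.0500 5.6000 9.3000 1.4500] k=[9 10 18 26 11 16 13 1 9 0]
t=19: x=[9.0500 10.3500 18.0000 24.8500 12.0000 15.6000 12.5500 2.0000 8.1500 0.4500] k=[8 11 22 28 13 15 18 6 5 4]
t=20: x=[8.1500 11.4000 21.7500 26.9500 13.8500 15.0500 17.2500 6.5500 5.0000 4.0500] k=[4 6 19 28 10 20 13 12 6 1]
t=21: x=[4.1000 6.5500 18.8000 26.6500 11.4000 19.1500 13.3000 11.7500 6.0500 1.2500] k=[8 6 22 30 8 20 12 11 5 6]
t=22: x=[7.9000 6.9000 21.6000 28.5000 9.7000 19.0000 12.3500 10.7500 5.3500 5.9500] k=[9 4 18 33 14 18 9 11 7 6]
t=23: x=[8.7500 4.9500 18.0500 31.3000 15.1500 17.3500 9.5500 10.7000 7.1500 6.0500] k=[9 5 18 33 16 22 10 11 7 5]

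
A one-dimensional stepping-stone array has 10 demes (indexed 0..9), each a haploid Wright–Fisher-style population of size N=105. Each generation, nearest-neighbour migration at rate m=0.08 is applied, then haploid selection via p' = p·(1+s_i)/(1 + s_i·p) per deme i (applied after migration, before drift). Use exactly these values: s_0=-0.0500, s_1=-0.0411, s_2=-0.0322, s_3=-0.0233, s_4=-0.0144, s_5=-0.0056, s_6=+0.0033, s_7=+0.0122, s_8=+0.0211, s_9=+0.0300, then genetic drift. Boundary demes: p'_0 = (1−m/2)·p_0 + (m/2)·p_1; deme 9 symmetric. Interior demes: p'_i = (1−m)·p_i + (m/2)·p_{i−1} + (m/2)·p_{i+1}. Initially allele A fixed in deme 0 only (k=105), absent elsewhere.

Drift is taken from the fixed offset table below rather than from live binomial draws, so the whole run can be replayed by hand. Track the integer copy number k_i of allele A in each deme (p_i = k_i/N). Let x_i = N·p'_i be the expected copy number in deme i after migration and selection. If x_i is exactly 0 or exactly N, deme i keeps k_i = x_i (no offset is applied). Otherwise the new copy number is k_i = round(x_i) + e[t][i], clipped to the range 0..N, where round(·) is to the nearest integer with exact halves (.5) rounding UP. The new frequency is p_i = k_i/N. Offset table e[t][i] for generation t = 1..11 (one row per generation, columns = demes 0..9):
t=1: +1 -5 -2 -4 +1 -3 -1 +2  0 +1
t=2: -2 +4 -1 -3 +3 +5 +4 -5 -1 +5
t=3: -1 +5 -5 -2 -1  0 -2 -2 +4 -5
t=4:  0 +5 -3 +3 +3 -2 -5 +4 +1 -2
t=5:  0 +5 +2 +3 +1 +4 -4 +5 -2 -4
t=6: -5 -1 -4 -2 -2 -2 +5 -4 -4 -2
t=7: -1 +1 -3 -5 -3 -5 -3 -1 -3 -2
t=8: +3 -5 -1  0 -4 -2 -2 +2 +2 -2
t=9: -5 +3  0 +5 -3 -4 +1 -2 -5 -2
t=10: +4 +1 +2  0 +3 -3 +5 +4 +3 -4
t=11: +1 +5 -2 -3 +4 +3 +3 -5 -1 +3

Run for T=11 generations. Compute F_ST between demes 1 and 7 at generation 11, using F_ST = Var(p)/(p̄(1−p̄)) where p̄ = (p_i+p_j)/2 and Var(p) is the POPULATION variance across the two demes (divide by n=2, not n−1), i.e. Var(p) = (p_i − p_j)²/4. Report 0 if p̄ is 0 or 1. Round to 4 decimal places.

0.1864

t=0: k=[105 0 0 0 0 0 0 0 0 0]
t=1: x=[100.5882 4.0340 0.0000 0.0000 0.0000 0.0000 0.0000 0.0000 0.0000 0.0000] k=[102 0 0 0 0 0 0 0 0 0]
t=2: x=[97.5737 3.9186 0.0000 0.0000 0.0000 0.0000 0.0000 0.0000 0.0000 0.0000] k=[96 8 0 0 0 0 0 0 0 0]
t=3: x=[91.9032 10.7870 0.3097 0.0000 0.0000 0.0000 0.0000 0.0000 0.0000 0.0000] k=[91 16 0 0 0 0 0 0 0 0]
t=4: x=[87.2565 17.7328 0.6195 0.0000 0.0000 0.0000 0.0000 0.0000 0.0000 0.0000] k=[87 23 0 0 0 0 0 0 0 0]
t=5: x=[83.5787 23.8574 0.8906 0.0000 0.0000 0.0000 0.0000 0.0000 0.0000 0.0000] k=[84 29 3 0 0 0 0 0 0 0]
t=6: x=[80.8597 29.2659 3.7983 0.1172 0.0000 0.0000 0.0000 0.0000 0.0000 0.0000] k=[76 28 0 0 0 0 0 0 0 0]
t=7: x=[72.9494 27.9312 1.0843 0.0000 0.0000 0.0000 0.0000 0.0000 0.0000 0.0000] k=[72 29 0 0 0 0 0 0 0 0]
t=8: x=[69.0778 28.6769 1.1230 0.0000 0.0000 0.0000 0.0000 0.0000 0.0000 0.0000] k=[72 24 0 0 0 0 0 0 0 0]
t=9: x=[68.8744 24.1703 0.9294 0.0000 0.0000 0.0000 0.0000 0.0000 0.0000 0.0000] k=[64 27 1 0 0 0 0 0 0 0]
t=10: x=[61.2165 26.5979 1.9368 0.0391 0.0000 0.0000 0.0000 0.0000 0.0000 0.0000] k=[65 28 4 0 0 0 0 0 0 0]
t=11: x=[62.2262 27.6566 4.6523 0.1563 0.0000 0.0000 0.0000 0.0000 0.0000 0.0000] k=[63 33 3 0 0 0 0 0 0 0]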